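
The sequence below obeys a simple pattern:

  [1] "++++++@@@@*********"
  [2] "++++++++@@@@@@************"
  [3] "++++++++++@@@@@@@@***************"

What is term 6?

Reading off run lengths: + runs 6, 8, 10; @ runs 4, 6, 8; * runs 9, 12, 15 — each is linear in n, where the shown terms are n = 2, 3, 4.
For term 6, n = 7, so the run lengths are 16, 14, 24.

++++++++++++++++@@@@@@@@@@@@@@************************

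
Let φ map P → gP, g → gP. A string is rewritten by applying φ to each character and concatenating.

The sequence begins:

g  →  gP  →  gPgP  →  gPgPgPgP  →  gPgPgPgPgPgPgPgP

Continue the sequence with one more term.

Rewriting the 16 symbols of gPgPgPgPgPgPgPgP one by one yields gP gP gP gP gP gP gP gP gP gP gP gP gP gP gP gP; concatenated:

gPgPgPgPgPgPgPgPgPgPgPgPgPgPgPgP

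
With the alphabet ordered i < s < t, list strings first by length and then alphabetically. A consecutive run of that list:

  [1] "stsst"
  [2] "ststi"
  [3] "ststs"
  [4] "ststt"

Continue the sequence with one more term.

Find the rightmost character of ststt below t, bump it to the next letter, and reset everything to its right to i.

sttii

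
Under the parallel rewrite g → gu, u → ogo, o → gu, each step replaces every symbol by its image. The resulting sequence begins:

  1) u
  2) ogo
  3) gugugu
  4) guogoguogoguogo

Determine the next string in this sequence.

Applying the rule to each of the 15 symbols of guogoguogoguogo gives the pieces gu ogo gu gu gu gu ogo gu gu gu gu ogo gu gu gu, which concatenate to the answer.

guogoguguguguogoguguguguogogugugu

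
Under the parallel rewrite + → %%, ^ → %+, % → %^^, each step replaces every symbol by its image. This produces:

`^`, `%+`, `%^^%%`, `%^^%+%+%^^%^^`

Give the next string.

%^^%+%+%^^%%%^^%%%^^%+%+%^^%+%+

Applying the rule to each of the 13 symbols of %^^%+%+%^^%^^ gives the pieces %^^ %+ %+ %^^ %% %^^ %% %^^ %+ %+ %^^ %+ %+, which concatenate to the answer.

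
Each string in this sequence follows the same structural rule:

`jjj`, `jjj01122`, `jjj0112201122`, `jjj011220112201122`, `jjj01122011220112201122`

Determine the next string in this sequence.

Every step adds 01122 to the end: s(k+1) = s(k)·01122.
Applying this once more to jjj01122011220112201122:

jjj0112201122011220112201122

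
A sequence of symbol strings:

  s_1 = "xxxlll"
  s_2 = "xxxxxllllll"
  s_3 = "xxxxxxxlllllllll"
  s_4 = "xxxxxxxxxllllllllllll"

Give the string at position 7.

Each string has the form x^{2n+1} l^{3n} (n = 1, 2, …).
For term 7, n = 7, so the run lengths are 15, 21.

xxxxxxxxxxxxxxxlllllllllllllllllllll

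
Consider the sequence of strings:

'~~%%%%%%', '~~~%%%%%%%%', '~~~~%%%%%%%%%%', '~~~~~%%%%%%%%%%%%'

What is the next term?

Each string has the form ~^{n-1} %^{2n}, where the shown terms are n = 3, 4, 5, 6.
At n = 7 the blocks have lengths 6, 14.

~~~~~~%%%%%%%%%%%%%%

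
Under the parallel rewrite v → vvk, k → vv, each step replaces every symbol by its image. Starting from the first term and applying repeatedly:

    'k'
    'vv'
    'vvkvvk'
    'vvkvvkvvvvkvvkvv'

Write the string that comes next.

vvkvvkvvvvkvvkvvvvkvvkvvkvvkvvvvkvvkvvvvkvvk

Replace each of the 16 characters of vvkvvkvvvvkvvkvv in place — vvk vvk vv vvk vvk vv vvk vvk vvk vvk vv vvk vvk vv vvk vvk — and concatenate.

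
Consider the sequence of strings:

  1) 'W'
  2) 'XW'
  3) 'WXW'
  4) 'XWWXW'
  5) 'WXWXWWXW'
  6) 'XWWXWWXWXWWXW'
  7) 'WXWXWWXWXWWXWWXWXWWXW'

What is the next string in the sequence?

Each term (from the third on) is the two preceding terms concatenated in order: term 3 = W·XW = WXW.
The next term joins XWWXWWXWXWWXW and WXWXWWXWXWWXWWXWXWWXW.

XWWXWWXWXWWXWWXWXWWXWXWWXWWXWXWWXW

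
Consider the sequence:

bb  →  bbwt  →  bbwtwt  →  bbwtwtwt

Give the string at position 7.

bbwtwtwtwtwtwt

Every step adds wt to the end: s(k+1) = s(k)·wt.
From bbwtwtwt, 3 further steps: bbwtwtwt → bbwtwtwtwt → bbwtwtwtwtwt → (answer).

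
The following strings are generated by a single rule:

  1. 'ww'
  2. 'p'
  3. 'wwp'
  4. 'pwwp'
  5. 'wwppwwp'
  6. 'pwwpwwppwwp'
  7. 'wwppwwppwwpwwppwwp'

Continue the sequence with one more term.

This is a Fibonacci-style word recurrence s(k) = s(k−2)·s(k−1): e.g. ww·p = wwp.
Continuing: pwwpwwppwwp · wwppwwppwwpwwppwwp gives term 8.

pwwpwwppwwpwwppwwppwwpwwppwwp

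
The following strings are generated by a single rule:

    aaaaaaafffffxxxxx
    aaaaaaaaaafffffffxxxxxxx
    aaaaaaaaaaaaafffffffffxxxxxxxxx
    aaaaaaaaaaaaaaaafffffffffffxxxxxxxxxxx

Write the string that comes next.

aaaaaaaaaaaaaaaaaaafffffffffffffxxxxxxxxxxxxx

Each string has the form a^{3n+1} f^{2n+1} x^{2n+1}, where the shown terms are n = 2, 3, 4, 5.
Setting n = 6 gives 19, 13, 13 characters in each block.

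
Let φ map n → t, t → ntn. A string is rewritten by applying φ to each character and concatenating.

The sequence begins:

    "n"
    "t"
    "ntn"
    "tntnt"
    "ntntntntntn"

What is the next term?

tntntntntntntntntntnt

Expanding ntntntntntn: n→t, t→ntn, n→t, t→ntn, n→t, t→ntn, n→t, t→ntn, n→t, t→ntn, n→t. Concatenated: t ntn t ntn t ntn t ntn t ntn t.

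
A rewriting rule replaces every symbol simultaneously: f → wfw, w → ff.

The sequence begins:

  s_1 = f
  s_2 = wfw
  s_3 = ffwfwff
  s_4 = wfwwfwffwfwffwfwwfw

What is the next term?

ffwfwffffwfwffwfwwfwffwfwffwfwwfwffwfwffffwfwff

Replace each of the 19 characters of wfwwfwffwfwffwfwwfw in place — ff wfw ff ff wfw ff wfw wfw ff wfw ff wfw wfw ff wfw ff ff wfw ff — and concatenate.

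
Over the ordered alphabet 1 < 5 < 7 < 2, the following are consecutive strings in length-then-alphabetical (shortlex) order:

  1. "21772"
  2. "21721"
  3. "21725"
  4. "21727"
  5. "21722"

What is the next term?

Treat 21722 as a base-4 numeral over the given alphabet and add one, carrying through any trailing 2's.

21211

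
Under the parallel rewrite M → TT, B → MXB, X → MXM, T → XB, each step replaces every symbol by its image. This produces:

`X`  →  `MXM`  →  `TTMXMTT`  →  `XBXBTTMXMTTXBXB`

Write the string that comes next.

MXMMXBMXMMXBXBXBTTMXMTTXBXBMXMMXBMXMMXB

Replace each of the 15 characters of XBXBTTMXMTTXBXB in place — MXM MXB MXM MXB XB XB TT MXM TT XB XB MXM MXB MXM MXB — and concatenate.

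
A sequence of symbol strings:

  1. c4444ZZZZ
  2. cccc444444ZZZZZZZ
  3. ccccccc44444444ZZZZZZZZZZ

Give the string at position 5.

ccccccccccccc444444444444ZZZZZZZZZZZZZZZZ

The n-th term is 3n-2 c's then 2n+2 4's then 3n+1 Z's (n = 1, 2, …).
At n = 5 the blocks have lengths 13, 12, 16.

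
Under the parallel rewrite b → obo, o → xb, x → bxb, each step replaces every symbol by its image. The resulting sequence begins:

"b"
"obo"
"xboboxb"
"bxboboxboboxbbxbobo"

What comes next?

Rewriting the 19 symbols of bxboboxboboxbbxbobo one by one yields obo bxb obo xb obo xb bxb obo xb obo xb bxb obo obo bxb obo xb obo xb; concatenated:

obobxboboxboboxbbxboboxboboxbbxboboobobxboboxboboxb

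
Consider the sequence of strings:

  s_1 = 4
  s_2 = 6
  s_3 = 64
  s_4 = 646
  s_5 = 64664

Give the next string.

64664646

This is a Fibonacci-style word recurrence s(k) = s(k−1)·s(k−2): e.g. 6·4 = 64.
The next term joins 64664 and 646.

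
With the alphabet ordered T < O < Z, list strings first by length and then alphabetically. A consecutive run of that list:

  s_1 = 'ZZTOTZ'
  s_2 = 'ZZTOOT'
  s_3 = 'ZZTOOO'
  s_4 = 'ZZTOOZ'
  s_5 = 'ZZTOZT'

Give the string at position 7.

ZZTOZZ

Advancing 2 positions from ZZTOZT through ZZTOZT → ZZTOZO reaches term 7.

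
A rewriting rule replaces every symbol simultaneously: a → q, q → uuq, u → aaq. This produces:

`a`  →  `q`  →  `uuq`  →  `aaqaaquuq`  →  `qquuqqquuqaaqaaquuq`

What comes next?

Rewriting the 19 symbols of qquuqqquuqaaqaaquuq one by one yields uuq uuq aaq aaq uuq uuq uuq aaq aaq uuq q q uuq q q uuq aaq aaq uuq; concatenated:

uuquuqaaqaaquuquuquuqaaqaaquuqqquuqqquuqaaqaaquuq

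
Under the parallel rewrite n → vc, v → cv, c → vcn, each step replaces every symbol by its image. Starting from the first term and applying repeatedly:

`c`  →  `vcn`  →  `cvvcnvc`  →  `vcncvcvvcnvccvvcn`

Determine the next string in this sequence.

Replace each of the 17 characters of vcncvcvvcnvccvvcn in place — cv vcn vc vcn cv vcn cv cv vcn vc cv vcn vcn cv cv vcn vc — and concatenate.

cvvcnvcvcncvvcncvcvvcnvccvvcnvcncvcvvcnvc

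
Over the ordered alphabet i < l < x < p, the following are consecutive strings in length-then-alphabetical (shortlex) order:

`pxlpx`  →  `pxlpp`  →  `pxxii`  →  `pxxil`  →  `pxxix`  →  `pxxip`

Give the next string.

The successor of pxxip increments the rightmost position that isn't already p and resets every position after it to i.

pxxli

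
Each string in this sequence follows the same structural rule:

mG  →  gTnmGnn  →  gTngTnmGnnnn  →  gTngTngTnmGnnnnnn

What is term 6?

Every step adds gTn to the front and nn to the end of the previous string.
From gTngTngTnmGnnnnnn, 2 further steps: gTngTngTnmGnnnnnn → gTngTngTngTnmGnnnnnnnn → (answer).

gTngTngTngTngTnmGnnnnnnnnnn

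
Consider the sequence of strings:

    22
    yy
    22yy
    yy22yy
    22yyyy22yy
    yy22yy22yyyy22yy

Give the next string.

From term 3 onward, concatenate the second-to-last term with the last: 22·yy = 22yy, yy·22yy = yy22yy, …
The next term joins 22yyyy22yy and yy22yy22yyyy22yy.

22yyyy22yyyy22yy22yyyy22yy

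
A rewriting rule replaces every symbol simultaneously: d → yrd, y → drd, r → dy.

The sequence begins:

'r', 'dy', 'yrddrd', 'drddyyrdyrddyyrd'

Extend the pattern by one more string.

yrddyyrdyrddrddrddyyrddrddyyrdyrddrddrddyyrd

φ(drddyyrdyrddyyrd) expands symbol-by-symbol to yrd dy yrd yrd drd drd dy yrd drd dy yrd yrd drd drd dy yrd; joining the 16 pieces gives the next term.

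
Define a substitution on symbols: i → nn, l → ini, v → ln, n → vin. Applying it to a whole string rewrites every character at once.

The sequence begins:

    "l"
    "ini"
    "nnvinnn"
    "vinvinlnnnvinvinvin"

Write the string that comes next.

Rewriting the 19 symbols of vinvinlnnnvinvinvin one by one yields ln nn vin ln nn vin ini vin vin vin ln nn vin ln nn vin ln nn vin; concatenated:

lnnnvinlnnnvininivinvinvinlnnnvinlnnnvinlnnnvin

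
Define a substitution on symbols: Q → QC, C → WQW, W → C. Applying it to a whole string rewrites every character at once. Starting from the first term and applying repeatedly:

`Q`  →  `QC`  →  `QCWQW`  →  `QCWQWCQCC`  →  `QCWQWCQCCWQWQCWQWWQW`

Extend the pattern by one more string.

Rewriting the 20 symbols of QCWQWCQCCWQWQCWQWWQW one by one yields QC WQW C QC C WQW QC WQW WQW C QC C QC WQW C QC C C QC C; concatenated:

QCWQWCQCCWQWQCWQWWQWCQCCQCWQWCQCCCQCC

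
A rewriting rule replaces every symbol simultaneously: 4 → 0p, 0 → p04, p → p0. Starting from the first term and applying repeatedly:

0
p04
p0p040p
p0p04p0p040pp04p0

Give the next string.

φ(p0p04p0p040pp04p0) expands symbol-by-symbol to p0 p04 p0 p04 0p p0 p04 p0 p04 0p p04 p0 p0 p04 0p p0 p04; joining the 17 pieces gives the next term.

p0p04p0p040pp0p04p0p040pp04p0p0p040pp0p04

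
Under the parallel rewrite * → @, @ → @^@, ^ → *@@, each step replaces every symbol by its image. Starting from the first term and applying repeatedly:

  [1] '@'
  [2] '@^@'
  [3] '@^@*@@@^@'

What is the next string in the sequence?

@^@*@@@^@@@^@@^@@^@*@@@^@

Apply φ to @^@*@@@^@ symbol by symbol: @→@^@, ^→*@@, @→@^@, *→@, @→@^@, @→@^@, @→@^@, ^→*@@, @→@^@; joined: @^@ *@@ @^@ @ @^@ @^@ @^@ *@@ @^@.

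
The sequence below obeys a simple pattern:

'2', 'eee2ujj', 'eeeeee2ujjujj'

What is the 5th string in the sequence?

eeeeeeeeeeee2ujjujjujjujj

Each term wraps the previous one in eee on the left and ujj on the right.
From eeeeee2ujjujj, 2 further steps: eeeeee2ujjujj → eeeeeeeee2ujjujjujj → (answer).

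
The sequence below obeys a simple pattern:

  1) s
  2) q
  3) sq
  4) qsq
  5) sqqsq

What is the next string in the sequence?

qsqsqqsq

This is a Fibonacci-style word recurrence s(k) = s(k−2)·s(k−1): e.g. s·q = sq.
Continuing: qsq · sqqsq gives term 6.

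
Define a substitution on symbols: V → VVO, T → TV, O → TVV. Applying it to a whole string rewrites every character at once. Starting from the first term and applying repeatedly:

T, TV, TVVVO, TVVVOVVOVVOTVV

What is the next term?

TVVVOVVOVVOTVVVVOVVOTVVVVOVVOTVVTVVVOVVO

Applying the rule to each of the 14 symbols of TVVVOVVOVVOTVV gives the pieces TV VVO VVO VVO TVV VVO VVO TVV VVO VVO TVV TV VVO VVO, which concatenate to the answer.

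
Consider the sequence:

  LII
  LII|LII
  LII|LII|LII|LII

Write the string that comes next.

Each string is two copies of the previous one joined by '|'.
One more doubling of LII|LII|LII|LII gives the answer.

LII|LII|LII|LII|LII|LII|LII|LII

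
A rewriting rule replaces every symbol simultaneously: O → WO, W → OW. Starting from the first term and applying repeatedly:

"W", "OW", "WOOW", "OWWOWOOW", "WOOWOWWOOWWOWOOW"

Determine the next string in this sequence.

Replace each of the 16 characters of WOOWOWWOOWWOWOOW in place — OW WO WO OW WO OW OW WO WO OW OW WO OW WO WO OW — and concatenate.

OWWOWOOWWOOWOWWOWOOWOWWOOWWOWOOW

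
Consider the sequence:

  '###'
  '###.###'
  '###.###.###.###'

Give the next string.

Every step duplicates the string with '.' between the halves.
One more doubling of ###.###.###.### gives the answer.

###.###.###.###.###.###.###.###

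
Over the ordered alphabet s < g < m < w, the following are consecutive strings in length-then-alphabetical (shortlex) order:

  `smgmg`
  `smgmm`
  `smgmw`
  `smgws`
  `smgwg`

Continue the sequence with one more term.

Treat smgwg as a base-4 numeral over the given alphabet and add one, carrying through any trailing w's.

smgwm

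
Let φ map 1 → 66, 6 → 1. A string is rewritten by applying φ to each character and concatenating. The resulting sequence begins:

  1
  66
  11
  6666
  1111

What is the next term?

66666666

Rewriting each symbol of 1111: 1→66, 1→66, 1→66, 1→66, which concatenates to 66 66 66 66.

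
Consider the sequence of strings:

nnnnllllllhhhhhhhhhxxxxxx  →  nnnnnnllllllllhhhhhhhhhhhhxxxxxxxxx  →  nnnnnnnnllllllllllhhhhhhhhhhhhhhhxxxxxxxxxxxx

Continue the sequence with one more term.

nnnnnnnnnnllllllllllllhhhhhhhhhhhhhhhhhhxxxxxxxxxxxxxxx

Each string has the form n^{2n} l^{2n+2} h^{3n+3} x^{3n}, where the shown terms are n = 2, 3, 4.
Setting n = 5 gives 10, 12, 18, 15 characters in each block.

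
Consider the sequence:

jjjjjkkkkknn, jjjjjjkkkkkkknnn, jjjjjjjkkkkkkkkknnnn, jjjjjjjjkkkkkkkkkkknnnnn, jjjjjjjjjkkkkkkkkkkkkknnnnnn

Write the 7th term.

jjjjjjjjjjjkkkkkkkkkkkkkkkkknnnnnnnn

The n-th term is n+2 j's then 2n-1 k's then n-1 n's, where the shown terms are n = 3, 4, 5, 6, 7.
Setting n = 9 gives 11, 17, 8 characters in each block.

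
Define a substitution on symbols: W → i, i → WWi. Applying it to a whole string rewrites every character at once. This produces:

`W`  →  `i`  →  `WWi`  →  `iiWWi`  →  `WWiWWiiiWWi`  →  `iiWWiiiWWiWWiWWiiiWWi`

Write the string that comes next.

WWiWWiiiWWiWWiWWiiiWWiiiWWiiiWWiWWiWWiiiWWi

φ(iiWWiiiWWiWWiWWiiiWWi) expands symbol-by-symbol to WWi WWi i i WWi WWi WWi i i WWi i i WWi i i WWi WWi WWi i i WWi; joining the 21 pieces gives the next term.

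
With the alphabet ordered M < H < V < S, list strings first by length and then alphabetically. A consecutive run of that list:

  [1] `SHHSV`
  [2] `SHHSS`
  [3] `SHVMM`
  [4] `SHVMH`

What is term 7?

Advancing 3 positions from SHVMH through SHVMH → SHVMV → SHVMS reaches term 7.

SHVHM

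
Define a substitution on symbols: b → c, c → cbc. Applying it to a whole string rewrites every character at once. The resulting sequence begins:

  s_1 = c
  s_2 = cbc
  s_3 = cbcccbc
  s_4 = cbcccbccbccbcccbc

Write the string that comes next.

φ(cbcccbccbccbcccbc) expands symbol-by-symbol to cbc c cbc cbc cbc c cbc cbc c cbc cbc c cbc cbc cbc c cbc; joining the 17 pieces gives the next term.

cbcccbccbccbcccbccbcccbccbcccbccbccbcccbc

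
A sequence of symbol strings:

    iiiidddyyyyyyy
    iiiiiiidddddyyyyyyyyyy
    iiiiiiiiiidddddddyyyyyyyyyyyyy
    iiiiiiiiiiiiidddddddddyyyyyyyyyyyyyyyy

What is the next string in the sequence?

iiiiiiiiiiiiiiiidddddddddddyyyyyyyyyyyyyyyyyyy

Each string has the form i^{3n-2} d^{2n-1} y^{3n+1}, where the shown terms are n = 2, 3, 4, 5.
For the next term, n = 6, so the run lengths are 16, 11, 19.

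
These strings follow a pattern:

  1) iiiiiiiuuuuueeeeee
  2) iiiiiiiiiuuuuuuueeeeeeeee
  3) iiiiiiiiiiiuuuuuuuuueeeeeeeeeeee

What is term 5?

The n-th term is 2n+3 i's then 2n+1 u's then 3n e's, where the shown terms are n = 2, 3, 4.
Setting n = 6 gives 15, 13, 18 characters in each block.

iiiiiiiiiiiiiiiuuuuuuuuuuuuueeeeeeeeeeeeeeeeee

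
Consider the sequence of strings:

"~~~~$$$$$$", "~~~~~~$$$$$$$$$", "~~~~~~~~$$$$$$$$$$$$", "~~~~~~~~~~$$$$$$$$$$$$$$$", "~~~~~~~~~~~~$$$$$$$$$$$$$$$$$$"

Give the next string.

~~~~~~~~~~~~~~$$$$$$$$$$$$$$$$$$$$$

Term n consists of 2n ~'s, followed by 3n $'s, where the shown terms are n = 2, 3, 4, 5, 6.
At n = 7 the blocks have lengths 14, 21.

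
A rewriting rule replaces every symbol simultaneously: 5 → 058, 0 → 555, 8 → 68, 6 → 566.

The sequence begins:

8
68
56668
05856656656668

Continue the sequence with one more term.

Replace each of the 14 characters of 05856656656668 in place — 555 058 68 058 566 566 058 566 566 058 566 566 566 68 — and concatenate.

5550586805856656605856656605856656656668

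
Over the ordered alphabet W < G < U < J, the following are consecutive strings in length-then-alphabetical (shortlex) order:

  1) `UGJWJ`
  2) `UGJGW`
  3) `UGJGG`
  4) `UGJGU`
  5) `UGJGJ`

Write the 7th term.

UGJUG

Advancing 2 positions from UGJGJ through UGJGJ → UGJUW reaches term 7.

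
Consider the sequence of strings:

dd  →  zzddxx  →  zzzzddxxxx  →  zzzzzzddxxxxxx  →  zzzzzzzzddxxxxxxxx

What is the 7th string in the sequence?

Each term wraps the previous one in zz on the left and xx on the right.
From zzzzzzzzddxxxxxxxx, 2 further steps: zzzzzzzzddxxxxxxxx → zzzzzzzzzzddxxxxxxxxxx → (answer).

zzzzzzzzzzzzddxxxxxxxxxxxx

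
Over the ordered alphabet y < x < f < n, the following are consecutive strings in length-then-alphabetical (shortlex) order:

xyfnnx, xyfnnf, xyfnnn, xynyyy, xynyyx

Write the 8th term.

xynyxy

Continuing the enumeration 3 steps past xynyyx: xynyyx → xynyyf → xynyyn → (answer).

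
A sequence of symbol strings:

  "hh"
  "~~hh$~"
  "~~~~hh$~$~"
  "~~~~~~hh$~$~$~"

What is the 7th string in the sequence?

~~~~~~~~~~~~hh$~$~$~$~$~$~

Every step adds ~~ to the front and $~ to the end of the previous string.
From ~~~~~~hh$~$~$~, 3 further steps: ~~~~~~hh$~$~$~ → ~~~~~~~~hh$~$~$~$~ → ~~~~~~~~~~hh$~$~$~$~$~ → (answer).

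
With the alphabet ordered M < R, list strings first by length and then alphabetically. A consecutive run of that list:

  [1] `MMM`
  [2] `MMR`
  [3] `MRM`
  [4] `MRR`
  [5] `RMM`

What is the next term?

RMR

Treat RMM as a base-2 numeral over the given alphabet and add one, carrying through any trailing R's.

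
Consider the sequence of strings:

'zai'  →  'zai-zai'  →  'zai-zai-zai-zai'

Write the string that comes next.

zai-zai-zai-zai-zai-zai-zai-zai

Every step duplicates the string with '-' between the halves.
So the next term is two copies of zai-zai-zai-zai with '-' between the halves.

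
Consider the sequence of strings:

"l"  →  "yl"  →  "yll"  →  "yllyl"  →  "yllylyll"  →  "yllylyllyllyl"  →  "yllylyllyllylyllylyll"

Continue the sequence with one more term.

yllylyllyllylyllylyllyllylyllyllyl

Each term (from the third on) is the previous term followed by the one before it: term 3 = yl·l = yll.
The next term joins yllylyllyllylyllylyll and yllylyllyllyl.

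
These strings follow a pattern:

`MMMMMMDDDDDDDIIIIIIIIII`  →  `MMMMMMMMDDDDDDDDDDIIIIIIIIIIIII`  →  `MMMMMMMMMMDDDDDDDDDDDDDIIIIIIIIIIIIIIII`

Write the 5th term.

MMMMMMMMMMMMMMDDDDDDDDDDDDDDDDDDDIIIIIIIIIIIIIIIIIIIIII

Term n consists of 2n M's, followed by 3n-2 D's, followed by 3n+1 I's, where the shown terms are n = 3, 4, 5.
For term 5, n = 7, so the run lengths are 14, 19, 22.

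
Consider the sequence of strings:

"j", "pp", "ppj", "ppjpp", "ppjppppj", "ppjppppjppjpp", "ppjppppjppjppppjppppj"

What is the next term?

From term 3 onward, concatenate the last term with the second-to-last: pp·j = ppj, ppj·pp = ppjpp, …
The next term joins ppjppppjppjppppjppppj and ppjppppjppjpp.

ppjppppjppjppppjppppjppjppppjppjpp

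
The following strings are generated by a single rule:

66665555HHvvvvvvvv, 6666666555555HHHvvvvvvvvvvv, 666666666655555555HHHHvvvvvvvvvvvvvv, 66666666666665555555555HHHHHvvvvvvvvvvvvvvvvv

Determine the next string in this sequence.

6666666666666666555555555555HHHHHHvvvvvvvvvvvvvvvvvvvv

The n-th term is 3n-2 6's then 2n 5's then n H's then 3n+2 v's, where the shown terms are n = 2, 3, 4, 5.
Setting n = 6 gives 16, 12, 6, 20 characters in each block.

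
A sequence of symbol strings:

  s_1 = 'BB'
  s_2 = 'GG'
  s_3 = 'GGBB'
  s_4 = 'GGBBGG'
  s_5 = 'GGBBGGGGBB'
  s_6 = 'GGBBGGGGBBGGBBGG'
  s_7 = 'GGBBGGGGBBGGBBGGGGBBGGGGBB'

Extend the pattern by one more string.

GGBBGGGGBBGGBBGGGGBBGGGGBBGGBBGGGGBBGGBBGG

Each term (from the third on) is the previous term followed by the one before it: term 3 = GG·BB = GGBB.
So term 8 is GGBBGGGGBBGGBBGGGGBBGGGGBB·GGBBGGGGBBGGBBGG.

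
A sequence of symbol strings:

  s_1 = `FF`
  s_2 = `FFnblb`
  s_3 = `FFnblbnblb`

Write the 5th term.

FFnblbnblbnblbnblb

Every step adds nblb to the end: s(k+1) = s(k)·nblb.
From FFnblbnblb, 2 further steps: FFnblbnblb → FFnblbnblbnblb → (answer).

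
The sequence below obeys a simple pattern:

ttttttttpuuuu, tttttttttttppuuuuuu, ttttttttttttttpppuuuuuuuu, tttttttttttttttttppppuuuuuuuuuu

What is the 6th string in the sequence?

Each string has the form t^{3n+2} p^{n-1} u^{2n}, where the shown terms are n = 2, 3, 4, 5.
At n = 7 the blocks have lengths 23, 6, 14.

tttttttttttttttttttttttppppppuuuuuuuuuuuuuu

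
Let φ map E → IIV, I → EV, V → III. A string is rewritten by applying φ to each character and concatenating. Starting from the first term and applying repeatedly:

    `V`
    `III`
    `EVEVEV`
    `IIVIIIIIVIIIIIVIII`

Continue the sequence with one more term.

EVEVIIIEVEVEVEVEVIIIEVEVEVEVEVIIIEVEVEV

Applying the rule to each of the 18 symbols of IIVIIIIIVIIIIIVIII gives the pieces EV EV III EV EV EV EV EV III EV EV EV EV EV III EV EV EV, which concatenate to the answer.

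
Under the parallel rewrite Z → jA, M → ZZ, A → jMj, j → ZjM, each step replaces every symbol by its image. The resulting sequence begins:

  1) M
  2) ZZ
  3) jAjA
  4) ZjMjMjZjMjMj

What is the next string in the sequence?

Expanding ZjMjMjZjMjMj: Z→jA, j→ZjM, M→ZZ, j→ZjM, M→ZZ, j→ZjM, Z→jA, j→ZjM, M→ZZ, j→ZjM, M→ZZ, j→ZjM. Concatenated: jA ZjM ZZ ZjM ZZ ZjM jA ZjM ZZ ZjM ZZ ZjM.

jAZjMZZZjMZZZjMjAZjMZZZjMZZZjM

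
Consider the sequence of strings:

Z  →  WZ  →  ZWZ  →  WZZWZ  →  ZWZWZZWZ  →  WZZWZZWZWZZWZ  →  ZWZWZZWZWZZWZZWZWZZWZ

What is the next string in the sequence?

From term 3 onward, concatenate the second-to-last term with the last: Z·WZ = ZWZ, WZ·ZWZ = WZZWZ, …
The next term joins WZZWZZWZWZZWZ and ZWZWZZWZWZZWZZWZWZZWZ.

WZZWZZWZWZZWZZWZWZZWZWZZWZZWZWZZWZ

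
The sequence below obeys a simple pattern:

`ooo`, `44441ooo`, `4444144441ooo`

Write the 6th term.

4444144441444414444144441ooo

Every step adds 44441 at the front: s(k+1) = 44441·s(k).
From 4444144441ooo, 3 further steps: 4444144441ooo → 444414444144441ooo → 44441444414444144441ooo → (answer).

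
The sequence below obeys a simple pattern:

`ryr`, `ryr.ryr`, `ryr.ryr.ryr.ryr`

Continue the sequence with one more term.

Every step duplicates the string with '.' between the halves.
Doubling ryr.ryr.ryr.ryr with '.' between the halves:

ryr.ryr.ryr.ryr.ryr.ryr.ryr.ryr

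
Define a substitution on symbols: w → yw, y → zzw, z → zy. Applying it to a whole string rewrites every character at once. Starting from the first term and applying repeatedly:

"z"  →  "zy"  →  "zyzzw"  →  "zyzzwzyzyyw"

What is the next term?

zyzzwzyzyywzyzzwzyzzwzzwyw

Apply φ to zyzzwzyzyyw symbol by symbol: z→zy, y→zzw, z→zy, z→zy, w→yw, z→zy, y→zzw, z→zy, y→zzw, y→zzw, w→yw; joined: zy zzw zy zy yw zy zzw zy zzw zzw yw.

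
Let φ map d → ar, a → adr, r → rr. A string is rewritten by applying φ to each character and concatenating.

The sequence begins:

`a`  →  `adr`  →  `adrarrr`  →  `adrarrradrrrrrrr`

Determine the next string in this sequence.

φ(adrarrradrrrrrrr) expands symbol-by-symbol to adr ar rr adr rr rr rr adr ar rr rr rr rr rr rr rr; joining the 16 pieces gives the next term.

adrarrradrrrrrrradrarrrrrrrrrrrrrrr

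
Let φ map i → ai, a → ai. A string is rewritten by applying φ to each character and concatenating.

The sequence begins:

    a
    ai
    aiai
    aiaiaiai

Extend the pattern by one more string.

aiaiaiaiaiaiaiai

Expanding aiaiaiai: a→ai, i→ai, a→ai, i→ai, a→ai, i→ai, a→ai, i→ai. Concatenated: ai ai ai ai ai ai ai ai.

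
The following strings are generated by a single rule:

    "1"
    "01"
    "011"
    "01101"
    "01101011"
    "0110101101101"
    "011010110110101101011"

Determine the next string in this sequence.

0110101101101011010110110101101101

From term 3 onward, concatenate the last term with the second-to-last: 01·1 = 011, 011·01 = 01101, …
Continuing: 011010110110101101011 · 0110101101101 gives term 8.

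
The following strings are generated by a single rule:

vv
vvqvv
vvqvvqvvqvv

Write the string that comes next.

Each string is two copies of the previous one joined by 'q'.
One more doubling of vvqvvqvvqvv gives the answer.

vvqvvqvvqvvqvvqvvqvvqvv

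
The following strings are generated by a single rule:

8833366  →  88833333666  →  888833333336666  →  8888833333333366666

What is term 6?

888888833333333333336666666

Term n consists of n+1 8's, followed by 2n+1 3's, followed by n+1 6's (n = 1, 2, …).
At n = 6 the blocks have lengths 7, 13, 7.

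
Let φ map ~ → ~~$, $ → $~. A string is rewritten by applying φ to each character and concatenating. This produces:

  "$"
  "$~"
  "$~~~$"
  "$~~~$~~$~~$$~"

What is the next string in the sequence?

$~~~$~~$~~$$~~~$~~$$~~~$~~$$~$~~~$

Applying the rule to each of the 13 symbols of $~~~$~~$~~$$~ gives the pieces $~ ~~$ ~~$ ~~$ $~ ~~$ ~~$ $~ ~~$ ~~$ $~ $~ ~~$, which concatenate to the answer.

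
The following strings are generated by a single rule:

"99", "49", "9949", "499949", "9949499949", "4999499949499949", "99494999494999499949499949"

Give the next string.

499949994949994999494999494999499949499949

Each term (from the third on) is the two preceding terms concatenated in order: term 3 = 99·49 = 9949.
Continuing: 4999499949499949 · 99494999494999499949499949 gives term 8.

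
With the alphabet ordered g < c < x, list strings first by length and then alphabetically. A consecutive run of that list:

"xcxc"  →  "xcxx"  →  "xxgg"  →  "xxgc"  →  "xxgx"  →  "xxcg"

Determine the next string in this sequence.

xxcc

Find the rightmost character of xxcg below x, bump it to the next letter, and reset everything to its right to g.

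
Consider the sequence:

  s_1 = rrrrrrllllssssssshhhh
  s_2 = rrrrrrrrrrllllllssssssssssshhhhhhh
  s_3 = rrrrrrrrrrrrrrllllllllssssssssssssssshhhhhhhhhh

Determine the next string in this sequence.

rrrrrrrrrrrrrrrrrrllllllllllssssssssssssssssssshhhhhhhhhhhhh

Reading off run lengths: r runs 6, 10, 14; l runs 4, 6, 8; s runs 7, 11, 15; h runs 4, 7, 10 — each is linear in n, where the shown terms are n = 2, 3, 4.
For the next term, n = 5, so the run lengths are 18, 10, 19, 13.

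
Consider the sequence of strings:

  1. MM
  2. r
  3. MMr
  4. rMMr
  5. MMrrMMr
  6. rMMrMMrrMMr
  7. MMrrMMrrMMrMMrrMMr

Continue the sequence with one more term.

rMMrMMrrMMrMMrrMMrrMMrMMrrMMr

This is a Fibonacci-style word recurrence s(k) = s(k−2)·s(k−1): e.g. MM·r = MMr.
So term 8 is rMMrMMrrMMr·MMrrMMrrMMrMMrrMMr.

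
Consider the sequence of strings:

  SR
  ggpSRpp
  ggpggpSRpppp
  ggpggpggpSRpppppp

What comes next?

ggpggpggpggpSRpppppppp

Each term wraps the previous one in ggp on the left and pp on the right.
So the next term is ggp·ggpggpggpSRpppppp·pp.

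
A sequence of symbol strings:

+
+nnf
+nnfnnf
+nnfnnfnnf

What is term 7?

The strings grow by a fixed suffix nnf each time.
From +nnfnnfnnf, 3 further steps: +nnfnnfnnf → +nnfnnfnnfnnf → +nnfnnfnnfnnfnnf → (answer).

+nnfnnfnnfnnfnnfnnf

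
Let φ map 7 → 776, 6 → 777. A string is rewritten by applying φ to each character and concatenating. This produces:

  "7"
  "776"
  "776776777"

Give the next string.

776776777776776777776776776

Rewriting each symbol of 776776777: 7→776, 7→776, 6→777, 7→776, 7→776, 6→777, 7→776, 7→776, 7→776, which concatenates to 776 776 777 776 776 777 776 776 776.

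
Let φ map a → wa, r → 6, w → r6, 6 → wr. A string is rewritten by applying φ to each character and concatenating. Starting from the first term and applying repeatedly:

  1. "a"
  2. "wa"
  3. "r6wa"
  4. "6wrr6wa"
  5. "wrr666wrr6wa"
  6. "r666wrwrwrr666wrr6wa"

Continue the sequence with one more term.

Rewriting the 20 symbols of r666wrwrwrr666wrr6wa one by one yields 6 wr wr wr r6 6 r6 6 r6 6 6 wr wr wr r6 6 6 wr r6 wa; concatenated:

6wrwrwrr66r66r666wrwrwrr666wrr6wa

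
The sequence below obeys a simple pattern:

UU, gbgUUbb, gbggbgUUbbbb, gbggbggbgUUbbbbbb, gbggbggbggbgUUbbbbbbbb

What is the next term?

Each term wraps the previous one in gbg on the left and bb on the right.
So the next term is gbg·gbggbggbggbgUUbbbbbbbb·bb.

gbggbggbggbggbgUUbbbbbbbbbb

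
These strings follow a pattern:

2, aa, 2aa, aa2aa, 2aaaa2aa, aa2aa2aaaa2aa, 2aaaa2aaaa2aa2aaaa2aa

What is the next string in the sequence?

This is a Fibonacci-style word recurrence s(k) = s(k−2)·s(k−1): e.g. 2·aa = 2aa.
So term 8 is aa2aa2aaaa2aa·2aaaa2aaaa2aa2aaaa2aa.

aa2aa2aaaa2aa2aaaa2aaaa2aa2aaaa2aa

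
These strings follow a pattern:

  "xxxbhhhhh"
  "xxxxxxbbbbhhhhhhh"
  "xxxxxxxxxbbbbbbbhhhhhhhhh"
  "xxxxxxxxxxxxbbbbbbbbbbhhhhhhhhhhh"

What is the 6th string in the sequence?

xxxxxxxxxxxxxxxxxxbbbbbbbbbbbbbbbbhhhhhhhhhhhhhhh

Reading off run lengths: x runs 3, 6, 9, 12; b runs 1, 4, 7, 10; h runs 5, 7, 9, 11 — each is linear in n (n = 1, 2, …).
For term 6, n = 6, so the run lengths are 18, 16, 15.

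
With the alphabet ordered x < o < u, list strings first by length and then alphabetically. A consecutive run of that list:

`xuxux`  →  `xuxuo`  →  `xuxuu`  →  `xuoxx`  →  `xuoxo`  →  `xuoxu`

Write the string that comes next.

xuoox

The successor of xuoxu increments the rightmost position that isn't already u and resets every position after it to x.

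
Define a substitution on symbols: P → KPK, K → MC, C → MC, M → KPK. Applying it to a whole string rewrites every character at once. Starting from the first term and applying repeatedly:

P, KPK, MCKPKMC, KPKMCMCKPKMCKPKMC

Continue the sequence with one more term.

MCKPKMCKPKMCKPKMCMCKPKMCKPKMCMCKPKMCKPKMC

Applying the rule to each of the 17 symbols of KPKMCMCKPKMCKPKMC gives the pieces MC KPK MC KPK MC KPK MC MC KPK MC KPK MC MC KPK MC KPK MC, which concatenate to the answer.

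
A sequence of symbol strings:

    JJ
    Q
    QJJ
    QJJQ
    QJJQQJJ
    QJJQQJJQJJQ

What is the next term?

QJJQQJJQJJQQJJQQJJ

Each term (from the third on) is the previous term followed by the one before it: term 3 = Q·JJ = QJJ.
So term 7 is QJJQQJJQJJQ·QJJQQJJ.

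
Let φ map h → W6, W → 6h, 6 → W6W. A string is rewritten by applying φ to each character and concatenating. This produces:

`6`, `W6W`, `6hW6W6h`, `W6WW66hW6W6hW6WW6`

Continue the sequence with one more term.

Replace each of the 17 characters of W6WW66hW6W6hW6WW6 in place — 6h W6W 6h 6h W6W W6W W6 6h W6W 6h W6W W6 6h W6W 6h 6h W6W — and concatenate.

6hW6W6h6hW6WW6WW66hW6W6hW6WW66hW6W6h6hW6W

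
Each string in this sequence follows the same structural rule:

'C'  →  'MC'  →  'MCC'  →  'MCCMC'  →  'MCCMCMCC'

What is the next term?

From term 3 onward, concatenate the last term with the second-to-last: MC·C = MCC, MCC·MC = MCCMC, …
The next term joins MCCMCMCC and MCCMC.

MCCMCMCCMCCMC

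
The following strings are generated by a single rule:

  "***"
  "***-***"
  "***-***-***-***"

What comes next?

Every step duplicates the string with '-' between the halves.
Doubling ***-***-***-*** with '-' between the halves:

***-***-***-***-***-***-***-***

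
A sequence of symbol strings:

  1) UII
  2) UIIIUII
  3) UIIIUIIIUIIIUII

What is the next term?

Every step duplicates the string with 'I' between the halves.
Doubling UIIIUIIIUIIIUII with 'I' between the halves:

UIIIUIIIUIIIUIIIUIIIUIIIUIIIUII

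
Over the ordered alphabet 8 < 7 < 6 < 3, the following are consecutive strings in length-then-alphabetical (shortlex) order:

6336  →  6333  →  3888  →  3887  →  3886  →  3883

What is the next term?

3878

The successor of 3883 increments the rightmost position that isn't already 3 and resets every position after it to 8.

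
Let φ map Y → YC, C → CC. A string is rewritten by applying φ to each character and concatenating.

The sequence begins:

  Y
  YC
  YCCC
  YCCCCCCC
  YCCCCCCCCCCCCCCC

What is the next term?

Rewriting the 16 symbols of YCCCCCCCCCCCCCCC one by one yields YC CC CC CC CC CC CC CC CC CC CC CC CC CC CC CC; concatenated:

YCCCCCCCCCCCCCCCCCCCCCCCCCCCCCCC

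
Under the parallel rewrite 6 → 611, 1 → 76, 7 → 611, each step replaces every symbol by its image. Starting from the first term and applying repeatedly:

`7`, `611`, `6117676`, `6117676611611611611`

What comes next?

φ(6117676611611611611) expands symbol-by-symbol to 611 76 76 611 611 611 611 611 76 76 611 76 76 611 76 76 611 76 76; joining the 19 pieces gives the next term.

61176766116116116116117676611767661176766117676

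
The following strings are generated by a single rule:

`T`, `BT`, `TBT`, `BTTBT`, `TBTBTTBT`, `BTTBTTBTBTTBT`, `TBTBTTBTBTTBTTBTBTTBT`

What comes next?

BTTBTTBTBTTBTTBTBTTBTBTTBTTBTBTTBT

Each term (from the third on) is the two preceding terms concatenated in order: term 3 = T·BT = TBT.
Continuing: BTTBTTBTBTTBT · TBTBTTBTBTTBTTBTBTTBT gives term 8.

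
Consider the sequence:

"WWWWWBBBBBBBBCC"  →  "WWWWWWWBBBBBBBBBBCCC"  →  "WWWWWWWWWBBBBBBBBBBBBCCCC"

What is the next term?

Term n consists of 2n-1 W's, followed by 2n+2 B's, followed by n-1 C's, where the shown terms are n = 3, 4, 5.
Setting n = 6 gives 11, 14, 5 characters in each block.

WWWWWWWWWWWBBBBBBBBBBBBBBCCCCC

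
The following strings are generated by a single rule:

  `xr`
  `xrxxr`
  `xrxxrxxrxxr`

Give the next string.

Each string is two copies of the previous one joined by 'x'.
Doubling xrxxrxxrxxr with 'x' between the halves:

xrxxrxxrxxrxxrxxrxxrxxr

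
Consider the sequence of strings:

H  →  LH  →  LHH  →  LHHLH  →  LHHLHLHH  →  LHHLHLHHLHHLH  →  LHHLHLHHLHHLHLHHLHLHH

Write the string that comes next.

Each term (from the third on) is the previous term followed by the one before it: term 3 = LH·H = LHH.
Continuing: LHHLHLHHLHHLHLHHLHLHH · LHHLHLHHLHHLH gives term 8.

LHHLHLHHLHHLHLHHLHLHHLHHLHLHHLHHLH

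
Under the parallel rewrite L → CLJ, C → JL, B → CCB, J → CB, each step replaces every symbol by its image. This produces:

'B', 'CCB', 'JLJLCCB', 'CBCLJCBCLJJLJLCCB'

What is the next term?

Rewriting the 17 symbols of CBCLJCBCLJJLJLCCB one by one yields JL CCB JL CLJ CB JL CCB JL CLJ CB CB CLJ CB CLJ JL JL CCB; concatenated:

JLCCBJLCLJCBJLCCBJLCLJCBCBCLJCBCLJJLJLCCB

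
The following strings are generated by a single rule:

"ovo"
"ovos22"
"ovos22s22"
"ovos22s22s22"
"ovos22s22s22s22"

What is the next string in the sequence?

Each term is the previous one with s22 appended.
Applying this once more to ovos22s22s22s22:

ovos22s22s22s22s22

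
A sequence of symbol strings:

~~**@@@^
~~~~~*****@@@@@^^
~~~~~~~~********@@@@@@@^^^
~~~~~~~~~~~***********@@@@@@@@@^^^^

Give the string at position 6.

Reading off run lengths: ~ runs 2, 5, 8, 11; * runs 2, 5, 8, 11; @ runs 3, 5, 7, 9; ^ runs 1, 2, 3, 4 — each is linear in n (n = 1, 2, …).
At n = 6 the blocks have lengths 17, 17, 13, 6.

~~~~~~~~~~~~~~~~~*****************@@@@@@@@@@@@@^^^^^^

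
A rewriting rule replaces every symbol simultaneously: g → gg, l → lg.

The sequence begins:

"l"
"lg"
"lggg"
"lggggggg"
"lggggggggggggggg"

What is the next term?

Rewriting the 16 symbols of lggggggggggggggg one by one yields lg gg gg gg gg gg gg gg gg gg gg gg gg gg gg gg; concatenated:

lggggggggggggggggggggggggggggggg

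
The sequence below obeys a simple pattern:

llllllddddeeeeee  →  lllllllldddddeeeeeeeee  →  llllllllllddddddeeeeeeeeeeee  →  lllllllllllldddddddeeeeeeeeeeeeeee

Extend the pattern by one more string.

Each string has the form l^{2n+2} d^{n+2} e^{3n}, where the shown terms are n = 2, 3, 4, 5.
For the next term, n = 6, so the run lengths are 14, 8, 18.

llllllllllllllddddddddeeeeeeeeeeeeeeeeee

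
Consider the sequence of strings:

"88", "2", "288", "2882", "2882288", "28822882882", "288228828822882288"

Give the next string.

This is a Fibonacci-style word recurrence s(k) = s(k−1)·s(k−2): e.g. 2·88 = 288.
The next term joins 288228828822882288 and 28822882882.

28822882882288228828822882882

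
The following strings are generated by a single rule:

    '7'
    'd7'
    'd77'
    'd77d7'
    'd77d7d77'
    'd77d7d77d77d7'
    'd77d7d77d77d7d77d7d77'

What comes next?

From term 3 onward, concatenate the last term with the second-to-last: d7·7 = d77, d77·d7 = d77d7, …
So term 8 is d77d7d77d77d7d77d7d77·d77d7d77d77d7.

d77d7d77d77d7d77d7d77d77d7d77d77d7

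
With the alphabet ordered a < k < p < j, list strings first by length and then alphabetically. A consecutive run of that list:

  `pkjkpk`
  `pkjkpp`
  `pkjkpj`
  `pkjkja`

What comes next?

pkjkjk

The successor of pkjkja increments the rightmost position that isn't already j and resets every position after it to a.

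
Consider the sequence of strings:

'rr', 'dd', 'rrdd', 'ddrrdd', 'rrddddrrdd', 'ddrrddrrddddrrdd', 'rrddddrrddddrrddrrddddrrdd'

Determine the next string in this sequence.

This is a Fibonacci-style word recurrence s(k) = s(k−2)·s(k−1): e.g. rr·dd = rrdd.
The next term joins ddrrddrrddddrrdd and rrddddrrddddrrddrrddddrrdd.

ddrrddrrddddrrddrrddddrrddddrrddrrddddrrdd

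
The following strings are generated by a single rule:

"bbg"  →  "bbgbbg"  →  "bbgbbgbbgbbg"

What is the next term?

bbgbbgbbgbbgbbgbbgbbgbbg

Every step duplicates the string.
One more doubling of bbgbbgbbgbbg gives the answer.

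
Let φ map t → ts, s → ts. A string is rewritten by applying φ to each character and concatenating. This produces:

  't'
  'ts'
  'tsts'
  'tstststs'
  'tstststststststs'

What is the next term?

Applying the rule to each of the 16 symbols of tstststststststs gives the pieces ts ts ts ts ts ts ts ts ts ts ts ts ts ts ts ts, which concatenate to the answer.

tstststststststststststststststs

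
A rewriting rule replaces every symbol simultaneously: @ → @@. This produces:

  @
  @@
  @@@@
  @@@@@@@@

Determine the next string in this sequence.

Expanding @@@@@@@@: @→@@, @→@@, @→@@, @→@@, @→@@, @→@@, @→@@, @→@@. Concatenated: @@ @@ @@ @@ @@ @@ @@ @@.

@@@@@@@@@@@@@@@@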